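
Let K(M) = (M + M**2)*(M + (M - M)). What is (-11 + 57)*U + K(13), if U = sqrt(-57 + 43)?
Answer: 2366 + 46*I*sqrt(14) ≈ 2366.0 + 172.12*I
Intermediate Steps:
U = I*sqrt(14) (U = sqrt(-14) = I*sqrt(14) ≈ 3.7417*I)
K(M) = M*(M + M**2) (K(M) = (M + M**2)*(M + 0) = (M + M**2)*M = M*(M + M**2))
(-11 + 57)*U + K(13) = (-11 + 57)*(I*sqrt(14)) + 13**2*(1 + 13) = 46*(I*sqrt(14)) + 169*14 = 46*I*sqrt(14) + 2366 = 2366 + 46*I*sqrt(14)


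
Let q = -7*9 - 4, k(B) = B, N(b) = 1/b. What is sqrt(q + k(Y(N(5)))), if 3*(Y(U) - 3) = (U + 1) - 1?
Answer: I*sqrt(14385)/15 ≈ 7.9958*I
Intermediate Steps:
Y(U) = 3 + U/3 (Y(U) = 3 + ((U + 1) - 1)/3 = 3 + ((1 + U) - 1)/3 = 3 + U/3)
q = -67 (q = -63 - 4 = -67)
sqrt(q + k(Y(N(5)))) = sqrt(-67 + (3 + (1/3)/5)) = sqrt(-67 + (3 + (1/3)*(1/5))) = sqrt(-67 + (3 + 1/15)) = sqrt(-67 + 46/15) = sqrt(-959/15) = I*sqrt(14385)/15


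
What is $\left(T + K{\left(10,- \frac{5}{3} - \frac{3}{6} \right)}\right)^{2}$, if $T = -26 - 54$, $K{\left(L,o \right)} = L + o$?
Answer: $\frac{187489}{36} \approx 5208.0$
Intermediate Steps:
$T = -80$ ($T = -26 - 54 = -80$)
$\left(T + K{\left(10,- \frac{5}{3} - \frac{3}{6} \right)}\right)^{2} = \left(-80 + \left(10 - \left(\frac{1}{2} + \frac{5}{3}\right)\right)\right)^{2} = \left(-80 + \left(10 - \frac{13}{6}\right)\right)^{2} = \left(-80 + \frac{47}{6}\right)^{2} = \left(- \frac{433}{6}\right)^{2} = \frac{187489}{36}$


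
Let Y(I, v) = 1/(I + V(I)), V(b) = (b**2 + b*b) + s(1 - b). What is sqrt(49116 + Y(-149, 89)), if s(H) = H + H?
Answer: sqrt(97493777183397)/44553 ≈ 221.62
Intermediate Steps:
s(H) = 2*H
V(b) = 2 - 2*b + 2*b**2 (V(b) = (b**2 + b*b) + 2*(1 - b) = (b**2 + b**2) + (2 - 2*b) = 2*b**2 + (2 - 2*b) = 2 - 2*b + 2*b**2)
Y(I, v) = 1/(2 - I + 2*I**2) (Y(I, v) = 1/(I + (2 - 2*I + 2*I**2)) = 1/(2 - I + 2*I**2))
sqrt(49116 + Y(-149, 89)) = sqrt(49116 + 1/(2 - 1*(-149) + 2*(-149)**2)) = sqrt(49116 + 1/(2 + 149 + 2*22201)) = sqrt(49116 + 1/(2 + 149 + 44402)) = sqrt(49116 + 1/44553) = sqrt(2188265149/44553) = sqrt(97493777183397)/44553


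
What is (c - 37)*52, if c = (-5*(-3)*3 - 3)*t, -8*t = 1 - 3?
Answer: -1378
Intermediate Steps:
t = ¼ (t = -(1 - 3)/8 = -⅛*(-2) = ¼ ≈ 0.25000)
c = 21/2 (c = (-5*(-3)*3 - 3)*(¼) = (15*3 - 3)*(¼) = (45 - 3)*(¼) = 42*(¼) = 21/2 ≈ 10.500)
(c - 37)*52 = (21/2 - 37)*52 = -53/2*52 = -1378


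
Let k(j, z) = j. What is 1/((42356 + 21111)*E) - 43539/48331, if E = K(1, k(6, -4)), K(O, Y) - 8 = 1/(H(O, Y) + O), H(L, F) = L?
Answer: -2763284027/3067423577 ≈ -0.90085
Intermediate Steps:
K(O, Y) = 8 + 1/(2*O) (K(O, Y) = 8 + 1/(O + O) = 8 + 1/(2*O))
E = 17/2 (E = 8 + (½)/1 = 8 + (½)*1 = 8 + ½ = 17/2 ≈ 8.5000)
1/((42356 + 21111)*E) - 43539/48331 = 1/((42356 + 21111)*(17/2)) - 43539/48331 = (2/17)/63467 - 43539*1/48331 = (1/63467)*(2/17) - 43539/48331 = 2/1078939 - 43539/48331 = -2763284027/3067423577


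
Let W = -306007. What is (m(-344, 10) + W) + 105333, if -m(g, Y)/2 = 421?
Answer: -201516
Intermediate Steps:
m(g, Y) = -842 (m(g, Y) = -2*421 = -842)
(m(-344, 10) + W) + 105333 = (-842 - 306007) + 105333 = -306849 + 105333 = -201516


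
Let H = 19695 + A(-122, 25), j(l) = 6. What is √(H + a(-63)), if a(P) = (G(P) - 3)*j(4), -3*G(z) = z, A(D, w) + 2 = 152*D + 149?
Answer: √1406 ≈ 37.497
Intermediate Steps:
A(D, w) = 147 + 152*D (A(D, w) = -2 + (152*D + 149) = -2 + (149 + 152*D) = 147 + 152*D)
G(z) = -z/3
H = 1298 (H = 19695 + (147 + 152*(-122)) = 19695 + (147 - 18544) = 19695 - 18397 = 1298)
a(P) = -18 - 2*P (a(P) = (-P/3 - 3)*6 = (-3 - P/3)*6 = -18 - 2*P)
√(H + a(-63)) = √(1298 + (-18 - 2*(-63))) = √(1298 + (-18 + 126)) = √(1298 + 108) = √1406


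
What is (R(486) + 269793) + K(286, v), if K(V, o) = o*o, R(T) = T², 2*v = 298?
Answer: 528190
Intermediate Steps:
v = 149 (v = (½)*298 = 149)
K(V, o) = o²
(R(486) + 269793) + K(286, v) = (486² + 269793) + 149² = (236196 + 269793) + 22201 = 505989 + 22201 = 528190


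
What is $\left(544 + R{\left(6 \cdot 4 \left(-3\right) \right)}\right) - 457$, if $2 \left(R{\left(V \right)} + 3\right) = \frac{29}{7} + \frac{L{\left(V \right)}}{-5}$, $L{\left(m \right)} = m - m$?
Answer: $\frac{1205}{14} \approx 86.071$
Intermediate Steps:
$L{\left(m \right)} = 0$
$R{\left(V \right)} = - \frac{13}{14}$ ($R{\left(V \right)} = -3 + \frac{\frac{29}{7} + \frac{0}{-5}}{2} = -3 + \frac{29 \cdot \frac{1}{7} + 0 \left(- \frac{1}{5}\right)}{2} = -3 + \frac{\frac{29}{7} + 0}{2} = -3 + \frac{1}{2} \cdot \frac{29}{7} = -3 + \frac{29}{14} = - \frac{13}{14}$)
$\left(544 + R{\left(6 \cdot 4 \left(-3\right) \right)}\right) - 457 = \left(544 - \frac{13}{14}\right) - 457 = \frac{7603}{14} - 457 = \frac{1205}{14}$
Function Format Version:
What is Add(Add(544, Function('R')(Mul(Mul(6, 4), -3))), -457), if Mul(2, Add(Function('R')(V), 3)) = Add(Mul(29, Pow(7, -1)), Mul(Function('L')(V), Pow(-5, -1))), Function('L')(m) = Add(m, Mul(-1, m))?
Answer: Rational(1205, 14) ≈ 86.071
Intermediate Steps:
Function('L')(m) = 0
Function('R')(V) = Rational(-13, 14) (Function('R')(V) = Add(-3, Mul(Rational(1, 2), Add(Mul(29, Pow(7, -1)), Mul(0, Pow(-5, -1))))) = Add(-3, Mul(Rational(1, 2), Add(Mul(29, Rational(1, 7)), Mul(0, Rational(-1, 5))))) = Add(-3, Mul(Rational(1, 2), Add(Rational(29, 7), 0))) = Add(-3, Mul(Rational(1, 2), Rational(29, 7))) = Add(-3, Rational(29, 14)) = Rational(-13, 14))
Add(Add(544, Function('R')(Mul(Mul(6, 4), -3))), -457) = Add(Add(544, Rational(-13, 14)), -457) = Add(Rational(7603, 14), -457) = Rational(1205, 14)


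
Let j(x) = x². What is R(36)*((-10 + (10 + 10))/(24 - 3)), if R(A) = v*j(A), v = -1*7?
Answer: -4320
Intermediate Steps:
v = -7
R(A) = -7*A²
R(36)*((-10 + (10 + 10))/(24 - 3)) = (-7*36²)*((-10 + (10 + 10))/(24 - 3)) = (-7*1296)*((-10 + 20)/21) = -90720/21 = -9072*10/21 = -4320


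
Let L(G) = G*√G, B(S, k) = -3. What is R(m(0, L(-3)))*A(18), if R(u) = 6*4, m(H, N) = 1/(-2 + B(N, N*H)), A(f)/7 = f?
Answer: 3024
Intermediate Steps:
A(f) = 7*f
L(G) = G^(3/2)
m(H, N) = -⅕ (m(H, N) = 1/(-2 - 3) = 1/(-5) = -⅕)
R(u) = 24
R(m(0, L(-3)))*A(18) = 24*(7*18) = 24*126 = 3024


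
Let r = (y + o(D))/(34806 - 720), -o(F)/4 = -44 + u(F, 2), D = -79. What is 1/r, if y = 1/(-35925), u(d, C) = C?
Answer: 1224539550/6035399 ≈ 202.89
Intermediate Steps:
o(F) = 168 (o(F) = -4*(-44 + 2) = -4*(-42) = 168)
y = -1/35925 ≈ -2.7836e-5
r = 6035399/1224539550 (r = (-1/35925 + 168)/(34806 - 720) = (6035399/35925)/34086 = (6035399/35925)*(1/34086) = 6035399/1224539550 ≈ 0.0049287)
1/r = 1/(6035399/1224539550) = 1224539550/6035399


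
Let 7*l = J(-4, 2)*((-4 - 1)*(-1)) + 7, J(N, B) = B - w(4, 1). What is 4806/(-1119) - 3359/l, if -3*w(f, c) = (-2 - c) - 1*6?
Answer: -8773553/746 ≈ -11761.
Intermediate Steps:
w(f, c) = 8/3 + c/3 (w(f, c) = -((-2 - c) - 1*6)/3 = -((-2 - c) - 6)/3 = -(-8 - c)/3 = 8/3 + c/3)
J(N, B) = -3 + B (J(N, B) = B - (8/3 + (1/3)*1) = B - (8/3 + 1/3) = B - 1*3 = B - 3 = -3 + B)
l = 2/7 (l = ((-3 + 2)*((-4 - 1)*(-1)) + 7)/7 = (-(-5)*(-1) + 7)/7 = (-1*5 + 7)/7 = (-5 + 7)/7 = (1/7)*2 = 2/7 ≈ 0.28571)
4806/(-1119) - 3359/l = 4806/(-1119) - 3359/2/7 = 4806*(-1/1119) - 3359*7/2 = -1602/373 - 23513/2 = -8773553/746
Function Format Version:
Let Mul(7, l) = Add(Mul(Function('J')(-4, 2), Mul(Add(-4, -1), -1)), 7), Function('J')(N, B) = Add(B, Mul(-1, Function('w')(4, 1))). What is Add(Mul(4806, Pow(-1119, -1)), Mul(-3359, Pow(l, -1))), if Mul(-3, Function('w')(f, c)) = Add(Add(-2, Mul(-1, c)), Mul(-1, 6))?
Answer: Rational(-8773553, 746) ≈ -11761.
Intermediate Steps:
Function('w')(f, c) = Add(Rational(8, 3), Mul(Rational(1, 3), c)) (Function('w')(f, c) = Mul(Rational(-1, 3), Add(Add(-2, Mul(-1, c)), Mul(-1, 6))) = Mul(Rational(-1, 3), Add(Add(-2, Mul(-1, c)), -6)) = Mul(Rational(-1, 3), Add(-8, Mul(-1, c))) = Add(Rational(8, 3), Mul(Rational(1, 3), c)))
Function('J')(N, B) = Add(-3, B) (Function('J')(N, B) = Add(B, Mul(-1, Add(Rational(8, 3), Mul(Rational(1, 3), 1)))) = Add(B, Mul(-1, Add(Rational(8, 3), Rational(1, 3)))) = Add(B, Mul(-1, 3)) = Add(B, -3) = Add(-3, B))
l = Rational(2, 7) (l = Mul(Rational(1, 7), Add(Mul(Add(-3, 2), Mul(Add(-4, -1), -1)), 7)) = Mul(Rational(1, 7), Add(Mul(-1, Mul(-5, -1)), 7)) = Mul(Rational(1, 7), Add(Mul(-1, 5), 7)) = Mul(Rational(1, 7), Add(-5, 7)) = Mul(Rational(1, 7), 2) = Rational(2, 7) ≈ 0.28571)
Add(Mul(4806, Pow(-1119, -1)), Mul(-3359, Pow(l, -1))) = Add(Mul(4806, Pow(-1119, -1)), Mul(-3359, Pow(Rational(2, 7), -1))) = Add(Mul(4806, Rational(-1, 1119)), Mul(-3359, Rational(7, 2))) = Add(Rational(-1602, 373), Rational(-23513, 2)) = Rational(-8773553, 746)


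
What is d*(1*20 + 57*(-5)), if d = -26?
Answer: 6890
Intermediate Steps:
d*(1*20 + 57*(-5)) = -26*(1*20 + 57*(-5)) = -26*(20 - 285) = -26*(-265) = 6890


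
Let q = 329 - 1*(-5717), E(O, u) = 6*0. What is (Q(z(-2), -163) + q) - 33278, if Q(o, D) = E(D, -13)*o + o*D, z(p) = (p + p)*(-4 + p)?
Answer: -31144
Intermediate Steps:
E(O, u) = 0
z(p) = 2*p*(-4 + p) (z(p) = (2*p)*(-4 + p) = 2*p*(-4 + p))
Q(o, D) = D*o (Q(o, D) = 0*o + o*D = 0 + D*o = D*o)
q = 6046 (q = 329 + 5717 = 6046)
(Q(z(-2), -163) + q) - 33278 = (-326*(-2)*(-4 - 2) + 6046) - 33278 = (-326*(-2)*(-6) + 6046) - 33278 = (-163*24 + 6046) - 33278 = (-3912 + 6046) - 33278 = 2134 - 33278 = -31144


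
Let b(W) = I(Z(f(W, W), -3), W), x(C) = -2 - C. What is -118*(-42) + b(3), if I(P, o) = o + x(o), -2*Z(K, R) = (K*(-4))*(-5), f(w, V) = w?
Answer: 4954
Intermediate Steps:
Z(K, R) = -10*K (Z(K, R) = -K*(-4)*(-5)/2 = -(-4*K)*(-5)/2 = -10*K)
I(P, o) = -2 (I(P, o) = o + (-2 - o) = -2)
b(W) = -2
-118*(-42) + b(3) = -118*(-42) - 2 = 4956 - 2 = 4954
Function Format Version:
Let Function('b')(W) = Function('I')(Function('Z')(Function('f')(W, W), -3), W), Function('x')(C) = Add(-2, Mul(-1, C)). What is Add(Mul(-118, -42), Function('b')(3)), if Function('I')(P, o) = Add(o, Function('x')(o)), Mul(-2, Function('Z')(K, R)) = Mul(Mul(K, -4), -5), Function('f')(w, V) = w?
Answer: 4954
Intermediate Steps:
Function('Z')(K, R) = Mul(-10, K) (Function('Z')(K, R) = Mul(Rational(-1, 2), Mul(Mul(K, -4), -5)) = Mul(Rational(-1, 2), Mul(Mul(-4, K), -5)) = Mul(Rational(-1, 2), Mul(20, K)) = Mul(-10, K))
Function('I')(P, o) = -2 (Function('I')(P, o) = Add(o, Add(-2, Mul(-1, o))) = -2)
Function('b')(W) = -2
Add(Mul(-118, -42), Function('b')(3)) = Add(Mul(-118, -42), -2) = Add(4956, -2) = 4954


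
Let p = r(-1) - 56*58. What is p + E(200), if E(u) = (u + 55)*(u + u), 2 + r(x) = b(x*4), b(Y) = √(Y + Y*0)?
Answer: 98750 + 2*I ≈ 98750.0 + 2.0*I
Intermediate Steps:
b(Y) = √Y (b(Y) = √(Y + 0) = √Y)
r(x) = -2 + 2*√x (r(x) = -2 + √(x*4) = -2 + √(4*x) = -2 + 2*√x)
p = -3250 + 2*I (p = (-2 + 2*√(-1)) - 56*58 = (-2 + 2*I) - 3248 = -3250 + 2*I ≈ -3250.0 + 2.0*I)
E(u) = 2*u*(55 + u) (E(u) = (55 + u)*(2*u) = 2*u*(55 + u))
p + E(200) = (-3250 + 2*I) + 2*200*(55 + 200) = (-3250 + 2*I) + 2*200*255 = (-3250 + 2*I) + 102000 = 98750 + 2*I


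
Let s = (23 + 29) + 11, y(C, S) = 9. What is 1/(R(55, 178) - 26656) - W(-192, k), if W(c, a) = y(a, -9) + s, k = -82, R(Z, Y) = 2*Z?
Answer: -1911313/26546 ≈ -72.000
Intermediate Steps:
s = 63 (s = 52 + 11 = 63)
W(c, a) = 72 (W(c, a) = 9 + 63 = 72)
1/(R(55, 178) - 26656) - W(-192, k) = 1/(2*55 - 26656) - 1*72 = 1/(110 - 26656) - 72 = 1/(-26546) - 72 = -1/26546 - 72 = -1911313/26546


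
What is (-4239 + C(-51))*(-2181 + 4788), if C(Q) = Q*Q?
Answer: -4270266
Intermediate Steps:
C(Q) = Q²
(-4239 + C(-51))*(-2181 + 4788) = (-4239 + (-51)²)*(-2181 + 4788) = (-4239 + 2601)*2607 = -1638*2607 = -4270266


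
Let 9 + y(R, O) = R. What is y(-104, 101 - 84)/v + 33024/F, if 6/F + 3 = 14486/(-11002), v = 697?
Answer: -91097116461/3834197 ≈ -23759.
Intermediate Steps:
y(R, O) = -9 + R
F = -16503/11873 (F = 6/(-3 + 14486/(-11002)) = 6/(-3 + 14486*(-1/11002)) = 6/(-3 - 7243/5501) = 6/(-23746/5501) = 6*(-5501/23746) = -16503/11873 ≈ -1.3900)
y(-104, 101 - 84)/v + 33024/F = (-9 - 104)/697 + 33024/(-16503/11873) = -113*1/697 + 33024*(-11873/16503) = -113/697 - 130697984/5501 = -91097116461/3834197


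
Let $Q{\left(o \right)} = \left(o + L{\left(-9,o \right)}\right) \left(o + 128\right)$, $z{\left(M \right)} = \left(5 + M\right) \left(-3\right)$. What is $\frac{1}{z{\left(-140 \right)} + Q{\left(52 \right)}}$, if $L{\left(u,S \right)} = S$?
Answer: $\frac{1}{19125} \approx 5.2288 \cdot 10^{-5}$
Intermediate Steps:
$z{\left(M \right)} = -15 - 3 M$
$Q{\left(o \right)} = 2 o \left(128 + o\right)$ ($Q{\left(o \right)} = \left(o + o\right) \left(o + 128\right) = 2 o \left(128 + o\right)$)
$\frac{1}{z{\left(-140 \right)} + Q{\left(52 \right)}} = \frac{1}{\left(-15 - -420\right) + 2 \cdot 52 \left(128 + 52\right)} = \frac{1}{\left(-15 + 420\right) + 2 \cdot 52 \cdot 180} = \frac{1}{405 + 18720} = \frac{1}{19125}$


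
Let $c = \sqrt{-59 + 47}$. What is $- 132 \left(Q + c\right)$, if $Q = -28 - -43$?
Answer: $-1980 - 264 i \sqrt{3} \approx -1980.0 - 457.26 i$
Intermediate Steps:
$Q = 15$ ($Q = -28 + 43 = 15$)
$c = 2 i \sqrt{3}$ ($c = \sqrt{-12} = 2 i \sqrt{3} \approx 3.4641 i$)
$- 132 \left(Q + c\right) = - 132 \left(15 + 2 i \sqrt{3}\right) = -1980 - 264 i \sqrt{3}$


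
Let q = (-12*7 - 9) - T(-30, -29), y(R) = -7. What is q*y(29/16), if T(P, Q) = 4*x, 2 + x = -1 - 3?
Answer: 483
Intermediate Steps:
x = -6 (x = -2 + (-1 - 3) = -2 - 4 = -6)
T(P, Q) = -24 (T(P, Q) = 4*(-6) = -24)
q = -69 (q = (-12*7 - 9) - 1*(-24) = (-84 - 9) + 24 = -93 + 24 = -69)
q*y(29/16) = -69*(-7) = 483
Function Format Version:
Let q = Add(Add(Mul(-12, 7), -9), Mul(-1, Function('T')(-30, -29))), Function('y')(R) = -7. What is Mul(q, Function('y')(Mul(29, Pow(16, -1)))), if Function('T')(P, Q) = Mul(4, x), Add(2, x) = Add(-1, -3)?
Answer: 483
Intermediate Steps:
x = -6 (x = Add(-2, Add(-1, -3)) = Add(-2, -4) = -6)
Function('T')(P, Q) = -24 (Function('T')(P, Q) = Mul(4, -6) = -24)
q = -69 (q = Add(Add(Mul(-12, 7), -9), Mul(-1, -24)) = Add(Add(-84, -9), 24) = Add(-93, 24) = -69)
Mul(q, Function('y')(Mul(29, Pow(16, -1)))) = Mul(-69, -7) = 483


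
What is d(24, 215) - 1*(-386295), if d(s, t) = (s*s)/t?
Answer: 83054001/215 ≈ 3.8630e+5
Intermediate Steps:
d(s, t) = s**2/t
d(24, 215) - 1*(-386295) = 24**2/215 - 1*(-386295) = 576*(1/215) + 386295 = 576/215 + 386295 = 83054001/215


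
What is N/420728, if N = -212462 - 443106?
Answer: -81946/52591 ≈ -1.5582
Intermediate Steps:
N = -655568
N/420728 = -655568/420728 = -655568*1/420728 = -81946/52591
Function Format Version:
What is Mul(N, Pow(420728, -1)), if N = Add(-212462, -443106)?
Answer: Rational(-81946, 52591) ≈ -1.5582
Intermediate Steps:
N = -655568
Mul(N, Pow(420728, -1)) = Mul(-655568, Pow(420728, -1)) = Mul(-655568, Rational(1, 420728)) = Rational(-81946, 52591)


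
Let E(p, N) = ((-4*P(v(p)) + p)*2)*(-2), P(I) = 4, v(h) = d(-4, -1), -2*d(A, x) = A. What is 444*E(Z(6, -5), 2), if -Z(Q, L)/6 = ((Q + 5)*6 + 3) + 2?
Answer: 784992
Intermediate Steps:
d(A, x) = -A/2
v(h) = 2 (v(h) = -½*(-4) = 2)
Z(Q, L) = -210 - 36*Q (Z(Q, L) = -6*(((Q + 5)*6 + 3) + 2) = -6*(((5 + Q)*6 + 3) + 2) = -6*(((30 + 6*Q) + 3) + 2) = -6*((33 + 6*Q) + 2) = -6*(35 + 6*Q) = -210 - 36*Q)
E(p, N) = 64 - 4*p (E(p, N) = ((-4*4 + p)*2)*(-2) = ((-16 + p)*2)*(-2) = (-32 + 2*p)*(-2) = 64 - 4*p)
444*E(Z(6, -5), 2) = 444*(64 - 4*(-210 - 36*6)) = 444*(64 - 4*(-210 - 216)) = 444*(64 - 4*(-426)) = 444*(64 + 1704) = 444*1768 = 784992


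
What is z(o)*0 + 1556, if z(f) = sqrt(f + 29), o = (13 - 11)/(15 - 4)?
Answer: 1556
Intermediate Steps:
o = 2/11 ≈ 0.18182
z(f) = sqrt(29 + f)
z(o)*0 + 1556 = sqrt(29 + 2/11)*0 + 1556 = sqrt(321/11)*0 + 1556 = (sqrt(3531)/11)*0 + 1556 = 0 + 1556 = 1556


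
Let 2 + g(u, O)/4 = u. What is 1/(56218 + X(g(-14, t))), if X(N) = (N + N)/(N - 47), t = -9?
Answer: 111/6240326 ≈ 1.7788e-5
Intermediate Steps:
g(u, O) = -8 + 4*u
X(N) = 2*N/(-47 + N) (X(N) = (2*N)/(-47 + N) = 2*N/(-47 + N))
1/(56218 + X(g(-14, t))) = 1/(56218 + 2*(-8 + 4*(-14))/(-47 + (-8 + 4*(-14)))) = 1/(56218 + 2*(-8 - 56)/(-47 + (-8 - 56))) = 1/(56218 + 2*(-64)/(-47 - 64)) = 1/(56218 + 2*(-64)/(-111)) = 1/(56218 + 2*(-64)*(-1/111)) = 1/(56218 + 128/111) = 1/(6240326/111) = 111/6240326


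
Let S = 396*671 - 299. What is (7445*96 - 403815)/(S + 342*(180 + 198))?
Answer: 310905/394693 ≈ 0.78771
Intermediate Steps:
S = 265417 (S = 265716 - 299 = 265417)
(7445*96 - 403815)/(S + 342*(180 + 198)) = (7445*96 - 403815)/(265417 + 342*(180 + 198)) = (714720 - 403815)/(265417 + 342*378) = 310905/(265417 + 129276) = 310905/394693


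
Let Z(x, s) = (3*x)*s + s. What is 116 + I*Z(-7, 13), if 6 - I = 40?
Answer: 8956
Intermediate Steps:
I = -34 (I = 6 - 1*40 = 6 - 40 = -34)
Z(x, s) = s + 3*s*x (Z(x, s) = 3*s*x + s = s + 3*s*x)
116 + I*Z(-7, 13) = 116 - 442*(1 + 3*(-7)) = 116 - 442*(1 - 21) = 116 - 442*(-20) = 116 - 34*(-260) = 116 + 8840 = 8956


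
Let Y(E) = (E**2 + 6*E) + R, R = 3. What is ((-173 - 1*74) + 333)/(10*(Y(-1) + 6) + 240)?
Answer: 43/140 ≈ 0.30714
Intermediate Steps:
Y(E) = 3 + E**2 + 6*E (Y(E) = (E**2 + 6*E) + 3 = 3 + E**2 + 6*E)
((-173 - 1*74) + 333)/(10*(Y(-1) + 6) + 240) = ((-173 - 1*74) + 333)/(10*((3 + (-1)**2 + 6*(-1)) + 6) + 240) = ((-173 - 74) + 333)/(10*((3 + 1 - 6) + 6) + 240) = (-247 + 333)/(10*(-2 + 6) + 240) = 86/(10*4 + 240) = 86/(40 + 240) = 86/280 = 86*(1/280) = 43/140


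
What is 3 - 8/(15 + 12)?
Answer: 73/27 ≈ 2.7037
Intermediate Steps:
3 - 8/(15 + 12) = 3 - 8/27 = 73/27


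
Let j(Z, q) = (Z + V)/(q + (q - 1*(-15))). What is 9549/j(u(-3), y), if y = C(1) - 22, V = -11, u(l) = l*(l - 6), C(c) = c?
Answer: -257823/16 ≈ -16114.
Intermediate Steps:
u(l) = l*(-6 + l)
y = -21 (y = 1 - 22 = -21)
j(Z, q) = (-11 + Z)/(15 + 2*q) (j(Z, q) = (Z - 11)/(q + (q - 1*(-15))) = (-11 + Z)/(q + (q + 15)) = (-11 + Z)/(q + (15 + q)) = (-11 + Z)/(15 + 2*q))
9549/j(u(-3), y) = 9549/(((-11 - 3*(-6 - 3))/(15 + 2*(-21)))) = 9549/(((-11 - 3*(-9))/(15 - 42))) = 9549/(((-11 + 27)/(-27))) = 9549/((-1/27*16)) = 9549/(-16/27) = 9549*(-27/16) = -257823/16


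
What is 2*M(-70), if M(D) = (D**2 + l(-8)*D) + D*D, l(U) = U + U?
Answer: 21840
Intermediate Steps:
l(U) = 2*U
M(D) = -16*D + 2*D**2 (M(D) = (D**2 + (2*(-8))*D) + D*D = (D**2 - 16*D) + D**2 = -16*D + 2*D**2)
2*M(-70) = 2*(2*(-70)*(-8 - 70)) = 2*(2*(-70)*(-78)) = 2*10920 = 21840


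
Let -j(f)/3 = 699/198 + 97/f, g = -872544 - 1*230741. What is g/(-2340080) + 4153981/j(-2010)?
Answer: -3582054488864601/9007903952 ≈ -3.9766e+5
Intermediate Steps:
g = -1103285 (g = -872544 - 230741 = -1103285)
j(f) = -233/22 - 291/f (j(f) = -3*(699/198 + 97/f) = -3*(699*(1/198) + 97/f) = -3*(233/66 + 97/f) = -233/22 - 291/f)
g/(-2340080) + 4153981/j(-2010) = -1103285/(-2340080) + 4153981/(-233/22 - 291/(-2010)) = -1103285*(-1/2340080) + 4153981/(-233/22 - 291*(-1/2010)) = 220657/468016 + 4153981/(-233/22 + 97/670) = 220657/468016 + 4153981/(-38494/3685) = 220657/468016 + 4153981*(-3685/38494) = 220657/468016 - 15307419985/38494 = -3582054488864601/9007903952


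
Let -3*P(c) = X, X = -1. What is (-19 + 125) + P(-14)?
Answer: 319/3 ≈ 106.33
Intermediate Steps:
P(c) = 1/3 (P(c) = -1/3*(-1) = 1/3)
(-19 + 125) + P(-14) = (-19 + 125) + 1/3 = 106 + 1/3 = 319/3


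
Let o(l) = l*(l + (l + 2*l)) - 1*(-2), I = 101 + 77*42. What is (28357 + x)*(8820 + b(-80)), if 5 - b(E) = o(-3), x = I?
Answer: 278477604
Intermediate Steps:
I = 3335 (I = 101 + 3234 = 3335)
x = 3335
o(l) = 2 + 4*l² (o(l) = l*(l + 3*l) + 2 = l*(4*l) + 2 = 4*l² + 2 = 2 + 4*l²)
b(E) = -33 (b(E) = 5 - (2 + 4*(-3)²) = 5 - (2 + 4*9) = 5 - (2 + 36) = 5 - 1*38 = 5 - 38 = -33)
(28357 + x)*(8820 + b(-80)) = (28357 + 3335)*(8820 - 33) = 31692*8787 = 278477604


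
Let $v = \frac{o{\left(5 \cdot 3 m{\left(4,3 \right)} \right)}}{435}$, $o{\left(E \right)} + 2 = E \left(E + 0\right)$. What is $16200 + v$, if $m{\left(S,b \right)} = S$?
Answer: $\frac{7050598}{435} \approx 16208.0$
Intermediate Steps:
$o{\left(E \right)} = -2 + E^{2}$ ($o{\left(E \right)} = -2 + E \left(E + 0\right) = -2 + E E = -2 + E^{2}$)
$v = \frac{3598}{435}$ ($v = \frac{-2 + \left(5 \cdot 3 \cdot 4\right)^{2}}{435} = \left(-2 + \left(15 \cdot 4\right)^{2}\right) \frac{1}{435} = \left(-2 + 60^{2}\right) \frac{1}{435} = \left(-2 + 3600\right) \frac{1}{435} = 3598 \cdot \frac{1}{435} = \frac{3598}{435} \approx 8.2713$)
$16200 + v = 16200 + \frac{3598}{435} = \frac{7050598}{435}$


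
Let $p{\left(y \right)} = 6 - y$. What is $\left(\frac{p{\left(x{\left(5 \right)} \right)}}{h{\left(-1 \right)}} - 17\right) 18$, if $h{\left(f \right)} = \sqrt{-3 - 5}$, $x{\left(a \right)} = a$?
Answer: $-306 - \frac{9 i \sqrt{2}}{2} \approx -306.0 - 6.364 i$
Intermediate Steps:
$h{\left(f \right)} = 2 i \sqrt{2}$ ($h{\left(f \right)} = \sqrt{-8} = 2 i \sqrt{2}$)
$\left(\frac{p{\left(x{\left(5 \right)} \right)}}{h{\left(-1 \right)}} - 17\right) 18 = \left(\frac{6 - 5}{2 i \sqrt{2}} - 17\right) 18 = \left(\left(6 - 5\right) \left(- \frac{i \sqrt{2}}{4}\right) - 17\right) 18 = \left(1 \left(- \frac{i \sqrt{2}}{4}\right) - 17\right) 18 = \left(- \frac{i \sqrt{2}}{4} - 17\right) 18 = \left(-17 - \frac{i \sqrt{2}}{4}\right) 18 = -306 - \frac{9 i \sqrt{2}}{2}$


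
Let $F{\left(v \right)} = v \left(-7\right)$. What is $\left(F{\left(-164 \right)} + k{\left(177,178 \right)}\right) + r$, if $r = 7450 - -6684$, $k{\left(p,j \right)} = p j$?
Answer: $46788$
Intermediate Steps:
$F{\left(v \right)} = - 7 v$
$k{\left(p,j \right)} = j p$
$r = 14134$ ($r = 7450 + 6684 = 14134$)
$\left(F{\left(-164 \right)} + k{\left(177,178 \right)}\right) + r = \left(\left(-7\right) \left(-164\right) + 178 \cdot 177\right) + 14134 = \left(1148 + 31506\right) + 14134 = 32654 + 14134 = 46788$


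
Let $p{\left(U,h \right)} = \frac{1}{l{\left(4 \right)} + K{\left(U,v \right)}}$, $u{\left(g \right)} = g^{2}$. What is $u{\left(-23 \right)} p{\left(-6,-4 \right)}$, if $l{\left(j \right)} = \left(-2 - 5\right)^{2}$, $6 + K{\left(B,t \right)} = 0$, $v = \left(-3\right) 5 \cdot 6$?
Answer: $\frac{529}{43} \approx 12.302$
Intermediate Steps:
$v = -90$ ($v = \left(-15\right) 6 = -90$)
$K{\left(B,t \right)} = -6$ ($K{\left(B,t \right)} = -6 + 0 = -6$)
$l{\left(j \right)} = 49$ ($l{\left(j \right)} = \left(-7\right)^{2} = 49$)
$p{\left(U,h \right)} = \frac{1}{43}$ ($p{\left(U,h \right)} = \frac{1}{49 - 6} = \frac{1}{43}$)
$u{\left(-23 \right)} p{\left(-6,-4 \right)} = \left(-23\right)^{2} \cdot \frac{1}{43} = 529 \cdot \frac{1}{43} = \frac{529}{43}$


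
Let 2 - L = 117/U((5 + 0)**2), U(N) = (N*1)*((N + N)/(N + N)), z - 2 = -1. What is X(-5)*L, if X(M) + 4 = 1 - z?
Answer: 268/25 ≈ 10.720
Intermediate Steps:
z = 1 (z = 2 - 1 = 1)
X(M) = -4 (X(M) = -4 + (1 - 1*1) = -4 + (1 - 1) = -4 + 0 = -4)
U(N) = N (U(N) = N*((2*N)/((2*N))) = N*((2*N)*(1/(2*N))) = N*1 = N)
L = -67/25 (L = 2 - 117/((5 + 0)**2) = 2 - 117/(5**2) = 2 - 117/25 = -67/25 ≈ -2.6800)
X(-5)*L = -4*(-67/25) = 268/25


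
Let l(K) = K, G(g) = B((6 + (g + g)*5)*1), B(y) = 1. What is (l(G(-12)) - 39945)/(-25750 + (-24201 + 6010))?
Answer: 39944/43941 ≈ 0.90904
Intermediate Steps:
G(g) = 1
(l(G(-12)) - 39945)/(-25750 + (-24201 + 6010)) = (1 - 39945)/(-25750 + (-24201 + 6010)) = -39944/(-25750 - 18191) = -39944/(-43941) = -39944*(-1/43941) = 39944/43941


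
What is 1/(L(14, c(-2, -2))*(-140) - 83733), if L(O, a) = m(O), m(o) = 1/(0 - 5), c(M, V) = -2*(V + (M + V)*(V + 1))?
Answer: -1/83705 ≈ -1.1947e-5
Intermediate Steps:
c(M, V) = -2*V - 2*(1 + V)*(M + V) (c(M, V) = -2*(V + (M + V)*(1 + V)) = -2*(V + (1 + V)*(M + V)) = -2*V - 2*(1 + V)*(M + V))
m(o) = -⅕ (m(o) = 1/(-5) = -⅕)
L(O, a) = -⅕
1/(L(14, c(-2, -2))*(-140) - 83733) = 1/(-⅕*(-140) - 83733) = 1/(28 - 83733) = 1/(-83705) = -1/83705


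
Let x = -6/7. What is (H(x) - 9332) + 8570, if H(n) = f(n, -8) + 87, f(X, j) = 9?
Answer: -666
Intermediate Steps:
x = -6/7 (x = (1/7)*(-6) = -6/7 ≈ -0.85714)
H(n) = 96 (H(n) = 9 + 87 = 96)
(H(x) - 9332) + 8570 = (96 - 9332) + 8570 = -9236 + 8570 = -666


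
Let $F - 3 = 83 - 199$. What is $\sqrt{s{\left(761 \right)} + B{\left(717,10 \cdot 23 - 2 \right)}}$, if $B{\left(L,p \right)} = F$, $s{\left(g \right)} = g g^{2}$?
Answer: $2 \sqrt{110177742} \approx 20993.0$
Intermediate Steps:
$F = -113$ ($F = 3 + \left(83 - 199\right) = 3 - 116 = -113$)
$s{\left(g \right)} = g^{3}$
$B{\left(L,p \right)} = -113$
$\sqrt{s{\left(761 \right)} + B{\left(717,10 \cdot 23 - 2 \right)}} = \sqrt{761^{3} - 113} = \sqrt{440711081 - 113} = \sqrt{440710968} = 2 \sqrt{110177742}$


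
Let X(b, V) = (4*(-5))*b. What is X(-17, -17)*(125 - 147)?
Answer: -7480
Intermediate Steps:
X(b, V) = -20*b
X(-17, -17)*(125 - 147) = (-20*(-17))*(125 - 147) = 340*(-22) = -7480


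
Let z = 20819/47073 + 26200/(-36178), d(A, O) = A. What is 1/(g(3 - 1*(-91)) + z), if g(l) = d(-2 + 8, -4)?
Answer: 851503497/4868959573 ≈ 0.17488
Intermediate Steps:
z = -240061409/851503497 (z = 20819*(1/47073) + 26200*(-1/36178) = 20819/47073 - 13100/18089 = -240061409/851503497 ≈ -0.28193)
g(l) = 6 (g(l) = -2 + 8 = 6)
1/(g(3 - 1*(-91)) + z) = 1/(6 - 240061409/851503497) = 1/(4868959573/851503497) = 851503497/4868959573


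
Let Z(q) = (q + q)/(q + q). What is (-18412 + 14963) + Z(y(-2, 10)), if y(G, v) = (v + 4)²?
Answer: -3448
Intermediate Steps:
y(G, v) = (4 + v)²
Z(q) = 1 (Z(q) = (2*q)/((2*q)) = (2*q)*(1/(2*q)) = 1)
(-18412 + 14963) + Z(y(-2, 10)) = (-18412 + 14963) + 1 = -3449 + 1 = -3448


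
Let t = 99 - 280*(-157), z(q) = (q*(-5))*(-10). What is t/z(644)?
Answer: 44059/32200 ≈ 1.3683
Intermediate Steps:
z(q) = 50*q (z(q) = -5*q*(-10) = 50*q)
t = 44059 (t = 99 + 43960 = 44059)
t/z(644) = 44059/((50*644)) = 44059/32200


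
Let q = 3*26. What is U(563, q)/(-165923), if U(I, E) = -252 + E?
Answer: 174/165923 ≈ 0.0010487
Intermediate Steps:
q = 78
U(563, q)/(-165923) = (-252 + 78)/(-165923) = -174*(-1/165923) = 174/165923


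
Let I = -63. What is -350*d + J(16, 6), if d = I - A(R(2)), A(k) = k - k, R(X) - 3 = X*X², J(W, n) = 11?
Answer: 22061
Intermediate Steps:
R(X) = 3 + X³ (R(X) = 3 + X*X² = 3 + X³)
A(k) = 0
d = -63 (d = -63 - 1*0 = -63 + 0 = -63)
-350*d + J(16, 6) = -350*(-63) + 11 = 22050 + 11 = 22061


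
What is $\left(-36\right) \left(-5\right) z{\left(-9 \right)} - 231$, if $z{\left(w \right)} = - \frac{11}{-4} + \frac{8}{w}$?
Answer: $104$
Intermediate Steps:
$z{\left(w \right)} = \frac{11}{4} + \frac{8}{w}$ ($z{\left(w \right)} = \left(-11\right) \left(- \frac{1}{4}\right) + \frac{8}{w} = \frac{11}{4} + \frac{8}{w}$)
$\left(-36\right) \left(-5\right) z{\left(-9 \right)} - 231 = \left(-36\right) \left(-5\right) \left(\frac{11}{4} + \frac{8}{-9}\right) - 231 = 180 \left(\frac{11}{4} + 8 \left(- \frac{1}{9}\right)\right) - 231 = 180 \left(\frac{11}{4} - \frac{8}{9}\right) - 231 = 180 \cdot \frac{67}{36} - 231 = 335 - 231 = 104$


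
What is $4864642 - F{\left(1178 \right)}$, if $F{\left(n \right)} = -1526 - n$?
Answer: $4867346$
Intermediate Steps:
$4864642 - F{\left(1178 \right)} = 4864642 - \left(-1526 - 1178\right) = 4864642 - -2704 = 4864642 + 2704 = 4867346$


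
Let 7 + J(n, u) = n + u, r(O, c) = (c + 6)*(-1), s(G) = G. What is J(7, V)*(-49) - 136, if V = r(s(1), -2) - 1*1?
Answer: 109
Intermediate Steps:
r(O, c) = -6 - c (r(O, c) = (6 + c)*(-1) = -6 - c)
V = -5 (V = (-6 - 1*(-2)) - 1*1 = (-6 + 2) - 1 = -4 - 1 = -5)
J(n, u) = -7 + n + u (J(n, u) = -7 + (n + u) = -7 + n + u)
J(7, V)*(-49) - 136 = (-7 + 7 - 5)*(-49) - 136 = -5*(-49) - 136 = 245 - 136 = 109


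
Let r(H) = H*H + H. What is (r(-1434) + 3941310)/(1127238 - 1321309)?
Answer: -5996232/194071 ≈ -30.897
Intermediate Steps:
r(H) = H + H² (r(H) = H² + H = H + H²)
(r(-1434) + 3941310)/(1127238 - 1321309) = (-1434*(1 - 1434) + 3941310)/(1127238 - 1321309) = (-1434*(-1433) + 3941310)/(-194071) = (2054922 + 3941310)*(-1/194071) = 5996232*(-1/194071) = -5996232/194071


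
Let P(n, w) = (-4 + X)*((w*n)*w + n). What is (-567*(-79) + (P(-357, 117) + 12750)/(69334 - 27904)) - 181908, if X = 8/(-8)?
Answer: -188540835/1381 ≈ -1.3652e+5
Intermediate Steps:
X = -1 (X = 8*(-⅛) = -1)
P(n, w) = -5*n - 5*n*w² (P(n, w) = (-4 - 1)*((w*n)*w + n) = -5*((n*w)*w + n) = -5*(n*w² + n) = -5*(n + n*w²) = -5*n - 5*n*w²)
(-567*(-79) + (P(-357, 117) + 12750)/(69334 - 27904)) - 181908 = (-567*(-79) + (-5*(-357)*(1 + 117²) + 12750)/(69334 - 27904)) - 181908 = (44793 + (-5*(-357)*(1 + 13689) + 12750)/41430) - 181908 = (44793 + (-5*(-357)*13690 + 12750)*(1/41430)) - 181908 = (44793 + (24436650 + 12750)*(1/41430)) - 181908 = (44793 + 24449400*(1/41430)) - 181908 = (44793 + 814980/1381) - 181908 = 62674113/1381 - 181908 = -188540835/1381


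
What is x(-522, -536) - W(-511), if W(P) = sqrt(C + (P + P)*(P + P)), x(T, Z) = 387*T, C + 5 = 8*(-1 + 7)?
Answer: -202014 - sqrt(1044527) ≈ -2.0304e+5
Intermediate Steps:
C = 43 (C = -5 + 8*(-1 + 7) = -5 + 8*6 = -5 + 48 = 43)
W(P) = sqrt(43 + 4*P**2) (W(P) = sqrt(43 + (P + P)*(P + P)) = sqrt(43 + (2*P)*(2*P)) = sqrt(43 + 4*P**2))
x(-522, -536) - W(-511) = 387*(-522) - sqrt(43 + 4*(-511)**2) = -202014 - sqrt(43 + 4*261121) = -202014 - sqrt(43 + 1044484) = -202014 - sqrt(1044527)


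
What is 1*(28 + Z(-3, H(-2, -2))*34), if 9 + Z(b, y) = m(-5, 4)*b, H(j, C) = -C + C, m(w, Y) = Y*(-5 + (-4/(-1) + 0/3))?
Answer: 130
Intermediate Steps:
m(w, Y) = -Y (m(w, Y) = Y*(-5 + (-4*(-1) + 0*(1/3))) = Y*(-5 + (4 + 0)) = Y*(-5 + 4) = Y*(-1) = -Y)
H(j, C) = 0
Z(b, y) = -9 - 4*b (Z(b, y) = -9 + (-1*4)*b = -9 - 4*b)
1*(28 + Z(-3, H(-2, -2))*34) = 1*(28 + (-9 - 4*(-3))*34) = 1*(28 + (-9 + 12)*34) = 1*(28 + 3*34) = 1*(28 + 102) = 1*130 = 130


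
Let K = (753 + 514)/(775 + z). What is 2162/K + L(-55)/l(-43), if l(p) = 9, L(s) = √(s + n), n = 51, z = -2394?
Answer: -3500278/1267 + 2*I/9 ≈ -2762.6 + 0.22222*I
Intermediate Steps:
L(s) = √(51 + s) (L(s) = √(s + 51) = √(51 + s))
K = -1267/1619 (K = (753 + 514)/(775 - 2394) = 1267/(-1619) = 1267*(-1/1619) = -1267/1619 ≈ -0.78258)
2162/K + L(-55)/l(-43) = 2162/(-1267/1619) + √(51 - 55)/9 = 2162*(-1619/1267) + √(-4)*(⅑) = -3500278/1267 + (2*I)*(⅑) = -3500278/1267 + 2*I/9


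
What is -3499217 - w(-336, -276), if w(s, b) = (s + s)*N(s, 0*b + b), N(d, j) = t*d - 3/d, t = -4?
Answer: -2596043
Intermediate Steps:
N(d, j) = -4*d - 3/d
w(s, b) = 2*s*(-4*s - 3/s) (w(s, b) = (s + s)*(-4*s - 3/s) = (2*s)*(-4*s - 3/s) = 2*s*(-4*s - 3/s))
-3499217 - w(-336, -276) = -3499217 - (-6 - 8*(-336)²) = -3499217 - (-6 - 8*112896) = -3499217 - (-6 - 903168) = -3499217 - 1*(-903174) = -3499217 + 903174 = -2596043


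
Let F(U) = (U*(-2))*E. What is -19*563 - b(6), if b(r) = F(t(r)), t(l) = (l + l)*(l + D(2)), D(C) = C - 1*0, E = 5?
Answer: -9737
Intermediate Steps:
D(C) = C (D(C) = C + 0 = C)
t(l) = 2*l*(2 + l) (t(l) = (l + l)*(l + 2) = (2*l)*(2 + l) = 2*l*(2 + l))
F(U) = -10*U (F(U) = (U*(-2))*5 = -2*U*5 = -10*U)
b(r) = -20*r*(2 + r)
-19*563 - b(6) = -19*563 - (-20)*6*(2 + 6) = -10697 - (-20)*6*8 = -10697 - 1*(-960) = -10697 + 960 = -9737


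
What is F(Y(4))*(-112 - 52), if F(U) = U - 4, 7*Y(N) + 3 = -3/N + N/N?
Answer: 5043/7 ≈ 720.43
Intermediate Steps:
Y(N) = -2/7 - 3/(7*N) (Y(N) = -3/7 + (-3/N + N/N)/7 = -3/7 + (-3/N + 1)/7 = -3/7 + (1 - 3/N)/7 = -3/7 + (⅐ - 3/(7*N)) = -2/7 - 3/(7*N))
F(U) = -4 + U
F(Y(4))*(-112 - 52) = (-4 + (⅐)*(-3 - 2*4)/4)*(-112 - 52) = (-4 + (⅐)*(¼)*(-3 - 8))*(-164) = (-4 + (⅐)*(¼)*(-11))*(-164) = (-4 - 11/28)*(-164) = -123/28*(-164) = 5043/7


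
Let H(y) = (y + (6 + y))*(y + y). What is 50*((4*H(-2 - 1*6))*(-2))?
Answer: -64000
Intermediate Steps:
H(y) = 2*y*(6 + 2*y) (H(y) = (6 + 2*y)*(2*y) = 2*y*(6 + 2*y))
50*((4*H(-2 - 1*6))*(-2)) = 50*((4*(4*(-2 - 1*6)*(3 + (-2 - 1*6))))*(-2)) = 50*((4*(4*(-2 - 6)*(3 + (-2 - 6))))*(-2)) = 50*((4*(4*(-8)*(3 - 8)))*(-2)) = 50*((4*(4*(-8)*(-5)))*(-2)) = 50*((4*160)*(-2)) = 50*(640*(-2)) = 50*(-1280) = -64000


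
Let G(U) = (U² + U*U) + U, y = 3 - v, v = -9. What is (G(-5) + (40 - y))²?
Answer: 5329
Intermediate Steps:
y = 12 (y = 3 - 1*(-9) = 3 + 9 = 12)
G(U) = U + 2*U² (G(U) = (U² + U²) + U = 2*U² + U = U + 2*U²)
(G(-5) + (40 - y))² = (-5*(1 + 2*(-5)) + (40 - 1*12))² = (-5*(1 - 10) + (40 - 12))² = (-5*(-9) + 28)² = (45 + 28)² = 73² = 5329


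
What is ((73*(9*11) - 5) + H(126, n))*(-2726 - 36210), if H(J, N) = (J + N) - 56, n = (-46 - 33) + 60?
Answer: -283181528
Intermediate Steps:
n = -19 (n = -79 + 60 = -19)
H(J, N) = -56 + J + N
((73*(9*11) - 5) + H(126, n))*(-2726 - 36210) = ((73*(9*11) - 5) + (-56 + 126 - 19))*(-2726 - 36210) = ((73*99 - 5) + 51)*(-38936) = ((7227 - 5) + 51)*(-38936) = (7222 + 51)*(-38936) = 7273*(-38936) = -283181528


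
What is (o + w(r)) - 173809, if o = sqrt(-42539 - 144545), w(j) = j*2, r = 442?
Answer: -172925 + 2*I*sqrt(46771) ≈ -1.7293e+5 + 432.53*I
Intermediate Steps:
w(j) = 2*j
o = 2*I*sqrt(46771) (o = sqrt(-187084) = 2*I*sqrt(46771) ≈ 432.53*I)
(o + w(r)) - 173809 = (2*I*sqrt(46771) + 2*442) - 173809 = (2*I*sqrt(46771) + 884) - 173809 = (884 + 2*I*sqrt(46771)) - 173809 = -172925 + 2*I*sqrt(46771)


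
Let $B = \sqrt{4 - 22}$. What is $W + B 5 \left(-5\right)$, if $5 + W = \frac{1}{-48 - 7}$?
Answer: $- \frac{276}{55} - 75 i \sqrt{2} \approx -5.0182 - 106.07 i$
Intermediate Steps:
$W = - \frac{276}{55}$ ($W = -5 + \frac{1}{-48 - 7} = -5 + \frac{1}{-55} = -5 - \frac{1}{55} = - \frac{276}{55} \approx -5.0182$)
$B = 3 i \sqrt{2}$ ($B = \sqrt{-18} = 3 i \sqrt{2} \approx 4.2426 i$)
$W + B 5 \left(-5\right) = - \frac{276}{55} + 3 i \sqrt{2} \cdot 5 \left(-5\right) = - \frac{276}{55} + 3 i \sqrt{2} \left(-25\right) = - \frac{276}{55} - 75 i \sqrt{2}$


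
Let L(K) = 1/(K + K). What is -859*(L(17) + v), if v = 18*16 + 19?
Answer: -8967101/34 ≈ -2.6374e+5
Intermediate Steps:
L(K) = 1/(2*K)
v = 307 (v = 288 + 19 = 307)
-859*(L(17) + v) = -859*((1/2)/17 + 307) = -859*((1/2)*(1/17) + 307) = -859*(1/34 + 307) = -859*10439/34 = -8967101/34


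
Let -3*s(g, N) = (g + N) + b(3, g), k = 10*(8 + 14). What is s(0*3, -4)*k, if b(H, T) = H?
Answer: 220/3 ≈ 73.333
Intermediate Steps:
k = 220 (k = 10*22 = 220)
s(g, N) = -1 - N/3 - g/3 (s(g, N) = -((g + N) + 3)/3 = -((N + g) + 3)/3 = -(3 + N + g)/3 = -1 - N/3 - g/3)
s(0*3, -4)*k = (-1 - 1/3*(-4) - 0*3)*220 = (-1 + 4/3 - 1/3*0)*220 = (-1 + 4/3 + 0)*220 = (1/3)*220 = 220/3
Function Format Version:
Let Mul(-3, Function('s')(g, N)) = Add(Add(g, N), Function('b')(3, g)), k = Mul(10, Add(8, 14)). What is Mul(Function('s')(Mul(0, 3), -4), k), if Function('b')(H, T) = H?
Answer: Rational(220, 3) ≈ 73.333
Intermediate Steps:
k = 220 (k = Mul(10, 22) = 220)
Function('s')(g, N) = Add(-1, Mul(Rational(-1, 3), N), Mul(Rational(-1, 3), g)) (Function('s')(g, N) = Mul(Rational(-1, 3), Add(Add(g, N), 3)) = Mul(Rational(-1, 3), Add(Add(N, g), 3)) = Mul(Rational(-1, 3), Add(3, N, g)) = Add(-1, Mul(Rational(-1, 3), N), Mul(Rational(-1, 3), g)))
Mul(Function('s')(Mul(0, 3), -4), k) = Mul(Add(-1, Mul(Rational(-1, 3), -4), Mul(Rational(-1, 3), Mul(0, 3))), 220) = Mul(Add(-1, Rational(4, 3), Mul(Rational(-1, 3), 0)), 220) = Mul(Add(-1, Rational(4, 3), 0), 220) = Mul(Rational(1, 3), 220) = Rational(220, 3)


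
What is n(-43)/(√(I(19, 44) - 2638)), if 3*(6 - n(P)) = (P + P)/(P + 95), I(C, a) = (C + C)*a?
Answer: -73*I*√966/10764 ≈ -0.21078*I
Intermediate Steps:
I(C, a) = 2*C*a (I(C, a) = (2*C)*a = 2*C*a)
n(P) = 6 - 2*P/(3*(95 + P)) (n(P) = 6 - (P + P)/(3*(P + 95)) = 6 - 2*P/(3*(95 + P)))
n(-43)/(√(I(19, 44) - 2638)) = (2*(855 + 8*(-43))/(3*(95 - 43)))/(√(2*19*44 - 2638)) = ((⅔)*(855 - 344)/52)/(√(1672 - 2638)) = ((⅔)*(1/52)*511)/(√(-966)) = 511/(78*((I*√966))) = 511*(-I*√966/966)/78 = -73*I*√966/10764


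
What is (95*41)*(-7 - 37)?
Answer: -171380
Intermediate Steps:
(95*41)*(-7 - 37) = 3895*(-44) = -171380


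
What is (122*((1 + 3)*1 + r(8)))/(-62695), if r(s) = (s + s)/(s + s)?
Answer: -122/12539 ≈ -0.0097296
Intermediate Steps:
r(s) = 1 (r(s) = (2*s)/((2*s)) = (2*s)*(1/(2*s)) = 1)
(122*((1 + 3)*1 + r(8)))/(-62695) = (122*((1 + 3)*1 + 1))/(-62695) = (122*(4*1 + 1))*(-1/62695) = (122*(4 + 1))*(-1/62695) = (122*5)*(-1/62695) = 610*(-1/62695) = -122/12539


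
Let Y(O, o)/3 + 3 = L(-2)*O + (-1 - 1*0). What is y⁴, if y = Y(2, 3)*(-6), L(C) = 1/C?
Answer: 65610000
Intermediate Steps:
Y(O, o) = -12 - 3*O/2 (Y(O, o) = -9 + 3*(O/(-2) + (-1 - 1*0)) = -9 + 3*(-O/2 + (-1 + 0)) = -9 + 3*(-O/2 - 1) = -9 + 3*(-1 - O/2) = -9 + (-3 - 3*O/2) = -12 - 3*O/2)
y = 90 (y = (-12 - 3/2*2)*(-6) = (-12 - 3)*(-6) = -15*(-6) = 90)
y⁴ = 90⁴ = 65610000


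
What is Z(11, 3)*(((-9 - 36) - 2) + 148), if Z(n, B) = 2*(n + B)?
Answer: 2828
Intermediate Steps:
Z(n, B) = 2*B + 2*n (Z(n, B) = 2*(B + n) = 2*B + 2*n)
Z(11, 3)*(((-9 - 36) - 2) + 148) = (2*3 + 2*11)*(((-9 - 36) - 2) + 148) = (6 + 22)*((-45 - 2) + 148) = 28*(-47 + 148) = 28*101 = 2828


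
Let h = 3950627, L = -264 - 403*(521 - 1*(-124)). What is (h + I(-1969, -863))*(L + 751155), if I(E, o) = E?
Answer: 1938617337048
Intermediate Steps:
L = -260199 (L = -264 - 403*(521 + 124) = -264 - 403*645 = -264 - 259935 = -260199)
(h + I(-1969, -863))*(L + 751155) = (3950627 - 1969)*(-260199 + 751155) = 3948658*490956 = 1938617337048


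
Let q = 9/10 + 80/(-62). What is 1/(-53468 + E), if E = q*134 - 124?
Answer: -155/8314867 ≈ -1.8641e-5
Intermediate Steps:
q = -121/310 (q = 9*(1/10) + 80*(-1/62) = 9/10 - 40/31 = -121/310 ≈ -0.39032)
E = -27327/155 (E = -121/310*134 - 124 = -8107/155 - 124 = -27327/155 ≈ -176.30)
1/(-53468 + E) = 1/(-53468 - 27327/155) = 1/(-8314867/155) = -155/8314867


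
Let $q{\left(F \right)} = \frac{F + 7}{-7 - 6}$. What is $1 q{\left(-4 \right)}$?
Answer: $- \frac{3}{13} \approx -0.23077$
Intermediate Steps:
$q{\left(F \right)} = - \frac{7}{13} - \frac{F}{13}$ ($q{\left(F \right)} = \frac{7 + F}{-13} = \left(7 + F\right) \left(- \frac{1}{13}\right) = - \frac{7}{13} - \frac{F}{13}$)
$1 q{\left(-4 \right)} = 1 \left(- \frac{7}{13} - - \frac{4}{13}\right) = 1 \left(- \frac{7}{13} + \frac{4}{13}\right) = 1 \left(- \frac{3}{13}\right) = - \frac{3}{13}$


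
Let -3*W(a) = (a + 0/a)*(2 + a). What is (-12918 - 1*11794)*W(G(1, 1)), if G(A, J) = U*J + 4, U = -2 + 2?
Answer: 197696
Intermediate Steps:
U = 0
G(A, J) = 4 (G(A, J) = 0*J + 4 = 0 + 4 = 4)
W(a) = -a*(2 + a)/3 (W(a) = -(a + 0/a)*(2 + a)/3 = -(a + 0)*(2 + a)/3 = -a*(2 + a)/3)
(-12918 - 1*11794)*W(G(1, 1)) = (-12918 - 1*11794)*(-1/3*4*(2 + 4)) = (-12918 - 11794)*(-1/3*4*6) = -24712*(-8) = 197696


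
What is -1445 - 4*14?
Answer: -1501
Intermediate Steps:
-1445 - 4*14 = -1445 - 1*56 = -1445 - 56 = -1501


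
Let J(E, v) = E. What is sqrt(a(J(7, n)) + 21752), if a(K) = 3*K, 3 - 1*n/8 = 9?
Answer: sqrt(21773) ≈ 147.56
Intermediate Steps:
n = -48 (n = 24 - 8*9 = 24 - 72 = -48)
sqrt(a(J(7, n)) + 21752) = sqrt(3*7 + 21752) = sqrt(21 + 21752) = sqrt(21773)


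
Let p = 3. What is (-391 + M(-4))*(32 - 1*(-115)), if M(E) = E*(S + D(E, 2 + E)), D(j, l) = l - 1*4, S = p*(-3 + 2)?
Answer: -52185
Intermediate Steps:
S = -3 (S = 3*(-3 + 2) = 3*(-1) = -3)
D(j, l) = -4 + l (D(j, l) = l - 4 = -4 + l)
M(E) = E*(-5 + E) (M(E) = E*(-3 + (-4 + (2 + E))) = E*(-3 + (-2 + E)) = E*(-5 + E))
(-391 + M(-4))*(32 - 1*(-115)) = (-391 - 4*(-5 - 4))*(32 - 1*(-115)) = (-391 - 4*(-9))*(32 + 115) = (-391 + 36)*147 = -355*147 = -52185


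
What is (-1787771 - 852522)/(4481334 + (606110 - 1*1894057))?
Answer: -2640293/3193387 ≈ -0.82680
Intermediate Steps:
(-1787771 - 852522)/(4481334 + (606110 - 1*1894057)) = -2640293/(4481334 + (606110 - 1894057)) = -2640293/(4481334 - 1287947) = -2640293/3193387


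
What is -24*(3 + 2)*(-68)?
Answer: 8160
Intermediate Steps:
-24*(3 + 2)*(-68) = -24*5*(-68) = -120*(-68) = 8160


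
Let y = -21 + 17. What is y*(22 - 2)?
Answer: -80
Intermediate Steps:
y = -4
y*(22 - 2) = -4*(22 - 2) = -4*20 = -80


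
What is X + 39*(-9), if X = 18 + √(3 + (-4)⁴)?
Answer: -333 + √259 ≈ -316.91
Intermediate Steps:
X = 18 + √259 (X = 18 + √(3 + 256) = 18 + √259 ≈ 34.094)
X + 39*(-9) = (18 + √259) + 39*(-9) = (18 + √259) - 351 = -333 + √259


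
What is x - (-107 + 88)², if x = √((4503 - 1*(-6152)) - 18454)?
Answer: -361 + I*√7799 ≈ -361.0 + 88.312*I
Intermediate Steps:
x = I*√7799 (x = √((4503 + 6152) - 18454) = √(10655 - 18454) = √(-7799) = I*√7799 ≈ 88.312*I)
x - (-107 + 88)² = I*√7799 - (-107 + 88)² = I*√7799 - 1*(-19)² = I*√7799 - 1*361 = I*√7799 - 361 = -361 + I*√7799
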